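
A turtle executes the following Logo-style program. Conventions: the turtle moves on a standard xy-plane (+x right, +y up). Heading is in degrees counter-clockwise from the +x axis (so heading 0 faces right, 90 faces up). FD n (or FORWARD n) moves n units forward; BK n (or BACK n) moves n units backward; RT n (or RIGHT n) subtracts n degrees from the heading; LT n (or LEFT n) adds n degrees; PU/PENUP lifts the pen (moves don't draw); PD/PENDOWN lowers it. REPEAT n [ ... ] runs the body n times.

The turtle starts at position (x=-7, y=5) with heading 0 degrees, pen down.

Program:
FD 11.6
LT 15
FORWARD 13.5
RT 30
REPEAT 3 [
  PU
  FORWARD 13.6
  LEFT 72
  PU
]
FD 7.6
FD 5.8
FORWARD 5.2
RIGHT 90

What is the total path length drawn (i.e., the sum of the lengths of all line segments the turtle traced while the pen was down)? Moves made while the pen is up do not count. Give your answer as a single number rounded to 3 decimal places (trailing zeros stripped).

Answer: 25.1

Derivation:
Executing turtle program step by step:
Start: pos=(-7,5), heading=0, pen down
FD 11.6: (-7,5) -> (4.6,5) [heading=0, draw]
LT 15: heading 0 -> 15
FD 13.5: (4.6,5) -> (17.64,8.494) [heading=15, draw]
RT 30: heading 15 -> 345
REPEAT 3 [
  -- iteration 1/3 --
  PU: pen up
  FD 13.6: (17.64,8.494) -> (30.777,4.974) [heading=345, move]
  LT 72: heading 345 -> 57
  PU: pen up
  -- iteration 2/3 --
  PU: pen up
  FD 13.6: (30.777,4.974) -> (38.184,16.38) [heading=57, move]
  LT 72: heading 57 -> 129
  PU: pen up
  -- iteration 3/3 --
  PU: pen up
  FD 13.6: (38.184,16.38) -> (29.625,26.949) [heading=129, move]
  LT 72: heading 129 -> 201
  PU: pen up
]
FD 7.6: (29.625,26.949) -> (22.53,24.226) [heading=201, move]
FD 5.8: (22.53,24.226) -> (17.115,22.147) [heading=201, move]
FD 5.2: (17.115,22.147) -> (12.26,20.284) [heading=201, move]
RT 90: heading 201 -> 111
Final: pos=(12.26,20.284), heading=111, 2 segment(s) drawn

Segment lengths:
  seg 1: (-7,5) -> (4.6,5), length = 11.6
  seg 2: (4.6,5) -> (17.64,8.494), length = 13.5
Total = 25.1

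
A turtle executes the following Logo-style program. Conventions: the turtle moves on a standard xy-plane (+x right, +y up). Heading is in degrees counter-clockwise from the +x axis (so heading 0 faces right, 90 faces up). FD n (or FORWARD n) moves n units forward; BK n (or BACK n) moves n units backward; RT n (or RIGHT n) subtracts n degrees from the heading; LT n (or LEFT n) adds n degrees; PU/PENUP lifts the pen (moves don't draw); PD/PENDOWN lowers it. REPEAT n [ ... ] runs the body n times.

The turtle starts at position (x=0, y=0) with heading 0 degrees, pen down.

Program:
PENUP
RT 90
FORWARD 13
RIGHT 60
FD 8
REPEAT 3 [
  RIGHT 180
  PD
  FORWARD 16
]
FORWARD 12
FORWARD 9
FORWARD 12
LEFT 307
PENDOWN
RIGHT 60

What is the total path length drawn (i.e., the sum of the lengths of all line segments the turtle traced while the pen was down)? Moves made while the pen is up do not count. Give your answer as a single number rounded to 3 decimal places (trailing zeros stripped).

Answer: 81

Derivation:
Executing turtle program step by step:
Start: pos=(0,0), heading=0, pen down
PU: pen up
RT 90: heading 0 -> 270
FD 13: (0,0) -> (0,-13) [heading=270, move]
RT 60: heading 270 -> 210
FD 8: (0,-13) -> (-6.928,-17) [heading=210, move]
REPEAT 3 [
  -- iteration 1/3 --
  RT 180: heading 210 -> 30
  PD: pen down
  FD 16: (-6.928,-17) -> (6.928,-9) [heading=30, draw]
  -- iteration 2/3 --
  RT 180: heading 30 -> 210
  PD: pen down
  FD 16: (6.928,-9) -> (-6.928,-17) [heading=210, draw]
  -- iteration 3/3 --
  RT 180: heading 210 -> 30
  PD: pen down
  FD 16: (-6.928,-17) -> (6.928,-9) [heading=30, draw]
]
FD 12: (6.928,-9) -> (17.321,-3) [heading=30, draw]
FD 9: (17.321,-3) -> (25.115,1.5) [heading=30, draw]
FD 12: (25.115,1.5) -> (35.507,7.5) [heading=30, draw]
LT 307: heading 30 -> 337
PD: pen down
RT 60: heading 337 -> 277
Final: pos=(35.507,7.5), heading=277, 6 segment(s) drawn

Segment lengths:
  seg 1: (-6.928,-17) -> (6.928,-9), length = 16
  seg 2: (6.928,-9) -> (-6.928,-17), length = 16
  seg 3: (-6.928,-17) -> (6.928,-9), length = 16
  seg 4: (6.928,-9) -> (17.321,-3), length = 12
  seg 5: (17.321,-3) -> (25.115,1.5), length = 9
  seg 6: (25.115,1.5) -> (35.507,7.5), length = 12
Total = 81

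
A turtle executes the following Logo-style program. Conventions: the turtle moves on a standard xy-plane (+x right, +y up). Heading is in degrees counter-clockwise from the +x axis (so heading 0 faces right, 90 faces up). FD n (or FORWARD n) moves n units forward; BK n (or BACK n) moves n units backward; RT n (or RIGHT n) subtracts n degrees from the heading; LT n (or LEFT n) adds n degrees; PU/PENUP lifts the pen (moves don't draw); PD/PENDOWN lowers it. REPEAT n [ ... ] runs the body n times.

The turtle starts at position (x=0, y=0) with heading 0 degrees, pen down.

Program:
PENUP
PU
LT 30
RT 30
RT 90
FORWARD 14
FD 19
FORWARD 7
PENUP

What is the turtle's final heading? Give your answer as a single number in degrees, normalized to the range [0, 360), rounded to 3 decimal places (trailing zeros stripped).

Executing turtle program step by step:
Start: pos=(0,0), heading=0, pen down
PU: pen up
PU: pen up
LT 30: heading 0 -> 30
RT 30: heading 30 -> 0
RT 90: heading 0 -> 270
FD 14: (0,0) -> (0,-14) [heading=270, move]
FD 19: (0,-14) -> (0,-33) [heading=270, move]
FD 7: (0,-33) -> (0,-40) [heading=270, move]
PU: pen up
Final: pos=(0,-40), heading=270, 0 segment(s) drawn

Answer: 270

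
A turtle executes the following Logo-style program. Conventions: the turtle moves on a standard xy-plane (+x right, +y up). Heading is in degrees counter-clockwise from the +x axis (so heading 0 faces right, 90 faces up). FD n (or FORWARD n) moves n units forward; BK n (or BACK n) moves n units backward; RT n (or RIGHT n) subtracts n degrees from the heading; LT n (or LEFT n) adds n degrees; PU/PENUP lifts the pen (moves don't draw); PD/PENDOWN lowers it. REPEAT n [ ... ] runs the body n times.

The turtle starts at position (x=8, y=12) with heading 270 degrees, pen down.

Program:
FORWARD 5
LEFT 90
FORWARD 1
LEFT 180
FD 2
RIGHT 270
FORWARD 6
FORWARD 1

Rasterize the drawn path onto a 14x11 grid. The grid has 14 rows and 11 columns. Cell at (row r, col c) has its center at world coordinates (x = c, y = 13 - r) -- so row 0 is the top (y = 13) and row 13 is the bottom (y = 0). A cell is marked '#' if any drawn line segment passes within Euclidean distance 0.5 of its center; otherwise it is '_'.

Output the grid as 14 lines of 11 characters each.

Answer: ___________
________#__
________#__
________#__
________#__
________#__
_______###_
_______#___
_______#___
_______#___
_______#___
_______#___
_______#___
_______#___

Derivation:
Segment 0: (8,12) -> (8,7)
Segment 1: (8,7) -> (9,7)
Segment 2: (9,7) -> (7,7)
Segment 3: (7,7) -> (7,1)
Segment 4: (7,1) -> (7,0)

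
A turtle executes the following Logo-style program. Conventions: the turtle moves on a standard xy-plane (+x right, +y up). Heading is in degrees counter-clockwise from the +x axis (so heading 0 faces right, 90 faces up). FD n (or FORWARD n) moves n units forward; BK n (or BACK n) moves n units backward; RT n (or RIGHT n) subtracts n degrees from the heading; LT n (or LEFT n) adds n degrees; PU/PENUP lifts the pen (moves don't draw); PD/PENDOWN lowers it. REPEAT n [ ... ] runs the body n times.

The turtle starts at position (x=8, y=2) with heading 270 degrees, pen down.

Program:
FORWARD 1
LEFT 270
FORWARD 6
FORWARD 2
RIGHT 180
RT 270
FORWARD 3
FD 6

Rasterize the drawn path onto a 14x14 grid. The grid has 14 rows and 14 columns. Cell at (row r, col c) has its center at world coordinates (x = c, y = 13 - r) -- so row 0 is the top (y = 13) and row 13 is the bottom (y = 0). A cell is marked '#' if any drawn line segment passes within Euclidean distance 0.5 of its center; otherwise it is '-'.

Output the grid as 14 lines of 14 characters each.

Segment 0: (8,2) -> (8,1)
Segment 1: (8,1) -> (2,1)
Segment 2: (2,1) -> (0,1)
Segment 3: (0,1) -> (0,4)
Segment 4: (0,4) -> (0,10)

Answer: --------------
--------------
--------------
#-------------
#-------------
#-------------
#-------------
#-------------
#-------------
#-------------
#-------------
#-------#-----
#########-----
--------------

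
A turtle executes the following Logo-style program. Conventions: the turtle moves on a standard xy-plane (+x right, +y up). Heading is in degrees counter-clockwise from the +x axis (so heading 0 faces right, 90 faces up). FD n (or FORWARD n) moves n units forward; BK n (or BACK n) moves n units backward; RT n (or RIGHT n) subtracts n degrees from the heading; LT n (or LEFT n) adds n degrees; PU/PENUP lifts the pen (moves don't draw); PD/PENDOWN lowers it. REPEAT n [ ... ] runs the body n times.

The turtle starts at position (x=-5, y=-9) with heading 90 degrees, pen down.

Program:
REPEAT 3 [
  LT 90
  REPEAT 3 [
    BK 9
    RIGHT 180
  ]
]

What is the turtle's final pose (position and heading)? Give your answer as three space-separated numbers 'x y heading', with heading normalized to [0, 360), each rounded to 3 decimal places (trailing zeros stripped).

Answer: -5 -18 180

Derivation:
Executing turtle program step by step:
Start: pos=(-5,-9), heading=90, pen down
REPEAT 3 [
  -- iteration 1/3 --
  LT 90: heading 90 -> 180
  REPEAT 3 [
    -- iteration 1/3 --
    BK 9: (-5,-9) -> (4,-9) [heading=180, draw]
    RT 180: heading 180 -> 0
    -- iteration 2/3 --
    BK 9: (4,-9) -> (-5,-9) [heading=0, draw]
    RT 180: heading 0 -> 180
    -- iteration 3/3 --
    BK 9: (-5,-9) -> (4,-9) [heading=180, draw]
    RT 180: heading 180 -> 0
  ]
  -- iteration 2/3 --
  LT 90: heading 0 -> 90
  REPEAT 3 [
    -- iteration 1/3 --
    BK 9: (4,-9) -> (4,-18) [heading=90, draw]
    RT 180: heading 90 -> 270
    -- iteration 2/3 --
    BK 9: (4,-18) -> (4,-9) [heading=270, draw]
    RT 180: heading 270 -> 90
    -- iteration 3/3 --
    BK 9: (4,-9) -> (4,-18) [heading=90, draw]
    RT 180: heading 90 -> 270
  ]
  -- iteration 3/3 --
  LT 90: heading 270 -> 0
  REPEAT 3 [
    -- iteration 1/3 --
    BK 9: (4,-18) -> (-5,-18) [heading=0, draw]
    RT 180: heading 0 -> 180
    -- iteration 2/3 --
    BK 9: (-5,-18) -> (4,-18) [heading=180, draw]
    RT 180: heading 180 -> 0
    -- iteration 3/3 --
    BK 9: (4,-18) -> (-5,-18) [heading=0, draw]
    RT 180: heading 0 -> 180
  ]
]
Final: pos=(-5,-18), heading=180, 9 segment(s) drawn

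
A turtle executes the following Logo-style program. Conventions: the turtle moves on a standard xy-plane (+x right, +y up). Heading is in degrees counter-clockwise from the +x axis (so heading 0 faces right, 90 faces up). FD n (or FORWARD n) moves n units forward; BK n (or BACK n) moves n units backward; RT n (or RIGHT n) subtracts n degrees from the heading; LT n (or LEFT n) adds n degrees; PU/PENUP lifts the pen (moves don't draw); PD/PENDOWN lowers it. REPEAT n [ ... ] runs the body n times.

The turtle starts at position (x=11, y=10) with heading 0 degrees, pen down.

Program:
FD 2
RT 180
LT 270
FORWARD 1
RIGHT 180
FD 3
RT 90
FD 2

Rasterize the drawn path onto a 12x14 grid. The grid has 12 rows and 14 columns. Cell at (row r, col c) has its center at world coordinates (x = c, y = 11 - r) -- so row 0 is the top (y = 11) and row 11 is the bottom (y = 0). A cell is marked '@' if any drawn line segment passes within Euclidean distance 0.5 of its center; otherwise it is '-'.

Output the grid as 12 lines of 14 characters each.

Segment 0: (11,10) -> (13,10)
Segment 1: (13,10) -> (13,11)
Segment 2: (13,11) -> (13,8)
Segment 3: (13,8) -> (11,8)

Answer: -------------@
-----------@@@
-------------@
-----------@@@
--------------
--------------
--------------
--------------
--------------
--------------
--------------
--------------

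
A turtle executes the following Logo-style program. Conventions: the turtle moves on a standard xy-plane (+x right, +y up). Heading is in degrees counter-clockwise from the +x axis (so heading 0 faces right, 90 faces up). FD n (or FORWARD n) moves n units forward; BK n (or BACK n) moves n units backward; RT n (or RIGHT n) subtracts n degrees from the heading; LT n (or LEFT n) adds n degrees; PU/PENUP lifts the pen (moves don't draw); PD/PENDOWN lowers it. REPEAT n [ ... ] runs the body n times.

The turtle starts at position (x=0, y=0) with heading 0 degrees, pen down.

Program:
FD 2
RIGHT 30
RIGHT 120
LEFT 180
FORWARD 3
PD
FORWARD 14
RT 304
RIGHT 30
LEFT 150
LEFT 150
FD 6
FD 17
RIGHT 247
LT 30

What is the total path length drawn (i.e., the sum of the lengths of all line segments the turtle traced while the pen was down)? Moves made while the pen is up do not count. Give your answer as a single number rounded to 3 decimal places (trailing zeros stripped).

Executing turtle program step by step:
Start: pos=(0,0), heading=0, pen down
FD 2: (0,0) -> (2,0) [heading=0, draw]
RT 30: heading 0 -> 330
RT 120: heading 330 -> 210
LT 180: heading 210 -> 30
FD 3: (2,0) -> (4.598,1.5) [heading=30, draw]
PD: pen down
FD 14: (4.598,1.5) -> (16.722,8.5) [heading=30, draw]
RT 304: heading 30 -> 86
RT 30: heading 86 -> 56
LT 150: heading 56 -> 206
LT 150: heading 206 -> 356
FD 6: (16.722,8.5) -> (22.708,8.081) [heading=356, draw]
FD 17: (22.708,8.081) -> (39.666,6.896) [heading=356, draw]
RT 247: heading 356 -> 109
LT 30: heading 109 -> 139
Final: pos=(39.666,6.896), heading=139, 5 segment(s) drawn

Segment lengths:
  seg 1: (0,0) -> (2,0), length = 2
  seg 2: (2,0) -> (4.598,1.5), length = 3
  seg 3: (4.598,1.5) -> (16.722,8.5), length = 14
  seg 4: (16.722,8.5) -> (22.708,8.081), length = 6
  seg 5: (22.708,8.081) -> (39.666,6.896), length = 17
Total = 42

Answer: 42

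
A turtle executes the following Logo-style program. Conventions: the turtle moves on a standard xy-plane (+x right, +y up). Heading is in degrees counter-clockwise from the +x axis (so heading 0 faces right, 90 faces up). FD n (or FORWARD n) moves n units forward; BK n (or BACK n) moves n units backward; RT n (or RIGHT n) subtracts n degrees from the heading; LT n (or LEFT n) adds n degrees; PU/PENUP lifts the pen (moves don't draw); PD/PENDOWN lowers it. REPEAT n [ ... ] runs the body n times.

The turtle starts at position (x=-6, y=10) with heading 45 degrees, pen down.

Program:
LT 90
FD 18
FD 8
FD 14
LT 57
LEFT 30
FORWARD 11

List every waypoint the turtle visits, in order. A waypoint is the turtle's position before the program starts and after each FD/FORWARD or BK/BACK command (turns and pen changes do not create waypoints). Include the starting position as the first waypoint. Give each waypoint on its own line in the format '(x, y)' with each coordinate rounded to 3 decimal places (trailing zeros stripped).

Executing turtle program step by step:
Start: pos=(-6,10), heading=45, pen down
LT 90: heading 45 -> 135
FD 18: (-6,10) -> (-18.728,22.728) [heading=135, draw]
FD 8: (-18.728,22.728) -> (-24.385,28.385) [heading=135, draw]
FD 14: (-24.385,28.385) -> (-34.284,38.284) [heading=135, draw]
LT 57: heading 135 -> 192
LT 30: heading 192 -> 222
FD 11: (-34.284,38.284) -> (-42.459,30.924) [heading=222, draw]
Final: pos=(-42.459,30.924), heading=222, 4 segment(s) drawn
Waypoints (5 total):
(-6, 10)
(-18.728, 22.728)
(-24.385, 28.385)
(-34.284, 38.284)
(-42.459, 30.924)

Answer: (-6, 10)
(-18.728, 22.728)
(-24.385, 28.385)
(-34.284, 38.284)
(-42.459, 30.924)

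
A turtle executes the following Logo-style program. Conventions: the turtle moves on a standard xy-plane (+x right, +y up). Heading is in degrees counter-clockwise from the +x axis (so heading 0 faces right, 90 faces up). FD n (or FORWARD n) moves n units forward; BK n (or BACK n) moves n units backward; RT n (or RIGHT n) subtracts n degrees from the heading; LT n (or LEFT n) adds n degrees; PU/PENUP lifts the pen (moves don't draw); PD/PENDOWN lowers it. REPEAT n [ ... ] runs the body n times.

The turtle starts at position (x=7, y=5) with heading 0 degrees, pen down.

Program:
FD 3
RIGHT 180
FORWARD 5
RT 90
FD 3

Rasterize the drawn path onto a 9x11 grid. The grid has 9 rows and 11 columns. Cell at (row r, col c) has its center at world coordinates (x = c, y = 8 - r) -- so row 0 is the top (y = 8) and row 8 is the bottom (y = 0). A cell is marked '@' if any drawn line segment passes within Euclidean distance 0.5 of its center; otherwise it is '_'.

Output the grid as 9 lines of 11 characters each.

Answer: _____@_____
_____@_____
_____@_____
_____@@@@@@
___________
___________
___________
___________
___________

Derivation:
Segment 0: (7,5) -> (10,5)
Segment 1: (10,5) -> (5,5)
Segment 2: (5,5) -> (5,8)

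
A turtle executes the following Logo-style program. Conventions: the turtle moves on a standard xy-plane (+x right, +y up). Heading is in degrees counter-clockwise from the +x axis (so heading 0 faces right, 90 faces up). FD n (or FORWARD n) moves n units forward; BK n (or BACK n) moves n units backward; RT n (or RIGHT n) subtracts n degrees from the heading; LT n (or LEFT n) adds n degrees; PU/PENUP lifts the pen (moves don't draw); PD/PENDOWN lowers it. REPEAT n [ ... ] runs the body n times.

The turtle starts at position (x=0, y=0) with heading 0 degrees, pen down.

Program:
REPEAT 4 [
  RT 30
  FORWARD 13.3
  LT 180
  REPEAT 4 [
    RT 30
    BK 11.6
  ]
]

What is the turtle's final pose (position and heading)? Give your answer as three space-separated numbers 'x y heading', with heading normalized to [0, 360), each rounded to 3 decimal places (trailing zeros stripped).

Executing turtle program step by step:
Start: pos=(0,0), heading=0, pen down
REPEAT 4 [
  -- iteration 1/4 --
  RT 30: heading 0 -> 330
  FD 13.3: (0,0) -> (11.518,-6.65) [heading=330, draw]
  LT 180: heading 330 -> 150
  REPEAT 4 [
    -- iteration 1/4 --
    RT 30: heading 150 -> 120
    BK 11.6: (11.518,-6.65) -> (17.318,-16.696) [heading=120, draw]
    -- iteration 2/4 --
    RT 30: heading 120 -> 90
    BK 11.6: (17.318,-16.696) -> (17.318,-28.296) [heading=90, draw]
    -- iteration 3/4 --
    RT 30: heading 90 -> 60
    BK 11.6: (17.318,-28.296) -> (11.518,-38.342) [heading=60, draw]
    -- iteration 4/4 --
    RT 30: heading 60 -> 30
    BK 11.6: (11.518,-38.342) -> (1.472,-44.142) [heading=30, draw]
  ]
  -- iteration 2/4 --
  RT 30: heading 30 -> 0
  FD 13.3: (1.472,-44.142) -> (14.772,-44.142) [heading=0, draw]
  LT 180: heading 0 -> 180
  REPEAT 4 [
    -- iteration 1/4 --
    RT 30: heading 180 -> 150
    BK 11.6: (14.772,-44.142) -> (24.818,-49.942) [heading=150, draw]
    -- iteration 2/4 --
    RT 30: heading 150 -> 120
    BK 11.6: (24.818,-49.942) -> (30.618,-59.988) [heading=120, draw]
    -- iteration 3/4 --
    RT 30: heading 120 -> 90
    BK 11.6: (30.618,-59.988) -> (30.618,-71.588) [heading=90, draw]
    -- iteration 4/4 --
    RT 30: heading 90 -> 60
    BK 11.6: (30.618,-71.588) -> (24.818,-81.634) [heading=60, draw]
  ]
  -- iteration 3/4 --
  RT 30: heading 60 -> 30
  FD 13.3: (24.818,-81.634) -> (36.336,-74.984) [heading=30, draw]
  LT 180: heading 30 -> 210
  REPEAT 4 [
    -- iteration 1/4 --
    RT 30: heading 210 -> 180
    BK 11.6: (36.336,-74.984) -> (47.936,-74.984) [heading=180, draw]
    -- iteration 2/4 --
    RT 30: heading 180 -> 150
    BK 11.6: (47.936,-74.984) -> (57.982,-80.784) [heading=150, draw]
    -- iteration 3/4 --
    RT 30: heading 150 -> 120
    BK 11.6: (57.982,-80.784) -> (63.782,-90.829) [heading=120, draw]
    -- iteration 4/4 --
    RT 30: heading 120 -> 90
    BK 11.6: (63.782,-90.829) -> (63.782,-102.429) [heading=90, draw]
  ]
  -- iteration 4/4 --
  RT 30: heading 90 -> 60
  FD 13.3: (63.782,-102.429) -> (70.432,-90.911) [heading=60, draw]
  LT 180: heading 60 -> 240
  REPEAT 4 [
    -- iteration 1/4 --
    RT 30: heading 240 -> 210
    BK 11.6: (70.432,-90.911) -> (80.478,-85.111) [heading=210, draw]
    -- iteration 2/4 --
    RT 30: heading 210 -> 180
    BK 11.6: (80.478,-85.111) -> (92.078,-85.111) [heading=180, draw]
    -- iteration 3/4 --
    RT 30: heading 180 -> 150
    BK 11.6: (92.078,-85.111) -> (102.124,-90.911) [heading=150, draw]
    -- iteration 4/4 --
    RT 30: heading 150 -> 120
    BK 11.6: (102.124,-90.911) -> (107.924,-100.957) [heading=120, draw]
  ]
]
Final: pos=(107.924,-100.957), heading=120, 20 segment(s) drawn

Answer: 107.924 -100.957 120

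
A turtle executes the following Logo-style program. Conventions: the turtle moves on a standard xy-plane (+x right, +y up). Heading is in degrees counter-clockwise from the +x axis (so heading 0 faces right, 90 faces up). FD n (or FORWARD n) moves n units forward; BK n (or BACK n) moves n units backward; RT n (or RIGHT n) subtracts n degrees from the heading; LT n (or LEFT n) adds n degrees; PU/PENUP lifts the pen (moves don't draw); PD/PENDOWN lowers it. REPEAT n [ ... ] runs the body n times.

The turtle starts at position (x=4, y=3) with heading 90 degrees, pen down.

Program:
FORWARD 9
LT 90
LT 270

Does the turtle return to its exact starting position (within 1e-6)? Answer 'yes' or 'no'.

Answer: no

Derivation:
Executing turtle program step by step:
Start: pos=(4,3), heading=90, pen down
FD 9: (4,3) -> (4,12) [heading=90, draw]
LT 90: heading 90 -> 180
LT 270: heading 180 -> 90
Final: pos=(4,12), heading=90, 1 segment(s) drawn

Start position: (4, 3)
Final position: (4, 12)
Distance = 9; >= 1e-6 -> NOT closed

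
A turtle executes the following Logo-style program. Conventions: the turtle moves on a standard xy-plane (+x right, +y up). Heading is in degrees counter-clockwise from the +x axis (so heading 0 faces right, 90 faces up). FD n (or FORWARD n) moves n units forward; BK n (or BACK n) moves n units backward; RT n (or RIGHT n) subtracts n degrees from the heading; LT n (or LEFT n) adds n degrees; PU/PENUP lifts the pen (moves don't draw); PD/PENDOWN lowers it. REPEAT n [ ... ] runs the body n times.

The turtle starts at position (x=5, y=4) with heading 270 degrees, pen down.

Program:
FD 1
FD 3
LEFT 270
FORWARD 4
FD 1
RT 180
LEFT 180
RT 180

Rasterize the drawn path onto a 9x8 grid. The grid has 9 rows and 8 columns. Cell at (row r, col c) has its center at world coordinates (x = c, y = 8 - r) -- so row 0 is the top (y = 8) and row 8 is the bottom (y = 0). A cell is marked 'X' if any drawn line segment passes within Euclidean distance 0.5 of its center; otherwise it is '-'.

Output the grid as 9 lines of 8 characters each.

Answer: --------
--------
--------
--------
-----X--
-----X--
-----X--
-----X--
XXXXXX--

Derivation:
Segment 0: (5,4) -> (5,3)
Segment 1: (5,3) -> (5,0)
Segment 2: (5,0) -> (1,0)
Segment 3: (1,0) -> (-0,0)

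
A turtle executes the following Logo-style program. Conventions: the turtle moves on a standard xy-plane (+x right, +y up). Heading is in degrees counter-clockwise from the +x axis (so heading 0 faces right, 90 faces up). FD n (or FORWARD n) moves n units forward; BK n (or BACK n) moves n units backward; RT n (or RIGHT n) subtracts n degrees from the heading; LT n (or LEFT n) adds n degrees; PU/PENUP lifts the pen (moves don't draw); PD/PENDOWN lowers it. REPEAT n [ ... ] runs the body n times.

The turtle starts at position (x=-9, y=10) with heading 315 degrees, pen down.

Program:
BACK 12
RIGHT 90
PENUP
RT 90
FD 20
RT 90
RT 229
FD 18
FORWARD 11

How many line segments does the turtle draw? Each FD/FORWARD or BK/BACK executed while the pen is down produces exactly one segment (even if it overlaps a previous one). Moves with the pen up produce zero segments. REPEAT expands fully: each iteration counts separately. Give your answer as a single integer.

Answer: 1

Derivation:
Executing turtle program step by step:
Start: pos=(-9,10), heading=315, pen down
BK 12: (-9,10) -> (-17.485,18.485) [heading=315, draw]
RT 90: heading 315 -> 225
PU: pen up
RT 90: heading 225 -> 135
FD 20: (-17.485,18.485) -> (-31.627,32.627) [heading=135, move]
RT 90: heading 135 -> 45
RT 229: heading 45 -> 176
FD 18: (-31.627,32.627) -> (-49.584,33.883) [heading=176, move]
FD 11: (-49.584,33.883) -> (-60.557,34.65) [heading=176, move]
Final: pos=(-60.557,34.65), heading=176, 1 segment(s) drawn
Segments drawn: 1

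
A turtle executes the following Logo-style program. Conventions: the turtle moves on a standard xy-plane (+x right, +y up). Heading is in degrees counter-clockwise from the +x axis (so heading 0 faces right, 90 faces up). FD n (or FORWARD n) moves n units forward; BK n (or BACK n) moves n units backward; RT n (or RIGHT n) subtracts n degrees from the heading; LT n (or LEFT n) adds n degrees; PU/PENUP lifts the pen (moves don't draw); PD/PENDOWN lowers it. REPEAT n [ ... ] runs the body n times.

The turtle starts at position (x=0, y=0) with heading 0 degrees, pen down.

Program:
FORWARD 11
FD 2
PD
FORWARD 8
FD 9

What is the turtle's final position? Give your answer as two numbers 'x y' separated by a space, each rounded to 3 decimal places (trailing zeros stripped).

Executing turtle program step by step:
Start: pos=(0,0), heading=0, pen down
FD 11: (0,0) -> (11,0) [heading=0, draw]
FD 2: (11,0) -> (13,0) [heading=0, draw]
PD: pen down
FD 8: (13,0) -> (21,0) [heading=0, draw]
FD 9: (21,0) -> (30,0) [heading=0, draw]
Final: pos=(30,0), heading=0, 4 segment(s) drawn

Answer: 30 0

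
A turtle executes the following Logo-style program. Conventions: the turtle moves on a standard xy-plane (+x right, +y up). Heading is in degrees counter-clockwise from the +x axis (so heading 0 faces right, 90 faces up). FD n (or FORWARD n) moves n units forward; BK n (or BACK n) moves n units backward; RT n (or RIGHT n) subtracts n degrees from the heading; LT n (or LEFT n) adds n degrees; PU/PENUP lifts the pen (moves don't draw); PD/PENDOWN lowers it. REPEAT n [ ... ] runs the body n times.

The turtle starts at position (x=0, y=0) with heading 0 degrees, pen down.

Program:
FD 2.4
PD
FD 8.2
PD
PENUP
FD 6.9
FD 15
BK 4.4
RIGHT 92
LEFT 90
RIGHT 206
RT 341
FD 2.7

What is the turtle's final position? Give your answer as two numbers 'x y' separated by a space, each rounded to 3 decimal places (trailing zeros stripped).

Executing turtle program step by step:
Start: pos=(0,0), heading=0, pen down
FD 2.4: (0,0) -> (2.4,0) [heading=0, draw]
PD: pen down
FD 8.2: (2.4,0) -> (10.6,0) [heading=0, draw]
PD: pen down
PU: pen up
FD 6.9: (10.6,0) -> (17.5,0) [heading=0, move]
FD 15: (17.5,0) -> (32.5,0) [heading=0, move]
BK 4.4: (32.5,0) -> (28.1,0) [heading=0, move]
RT 92: heading 0 -> 268
LT 90: heading 268 -> 358
RT 206: heading 358 -> 152
RT 341: heading 152 -> 171
FD 2.7: (28.1,0) -> (25.433,0.422) [heading=171, move]
Final: pos=(25.433,0.422), heading=171, 2 segment(s) drawn

Answer: 25.433 0.422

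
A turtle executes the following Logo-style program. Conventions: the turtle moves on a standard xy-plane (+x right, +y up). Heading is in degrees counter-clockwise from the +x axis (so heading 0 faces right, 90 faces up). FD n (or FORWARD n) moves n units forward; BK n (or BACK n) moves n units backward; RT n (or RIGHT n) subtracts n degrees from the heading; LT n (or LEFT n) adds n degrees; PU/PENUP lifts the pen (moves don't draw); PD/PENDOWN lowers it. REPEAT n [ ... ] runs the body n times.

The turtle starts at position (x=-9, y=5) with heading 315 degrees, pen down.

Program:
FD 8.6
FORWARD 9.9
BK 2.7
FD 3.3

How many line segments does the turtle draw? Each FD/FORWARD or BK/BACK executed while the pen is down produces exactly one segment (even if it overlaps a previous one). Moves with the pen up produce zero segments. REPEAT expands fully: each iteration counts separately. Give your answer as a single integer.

Answer: 4

Derivation:
Executing turtle program step by step:
Start: pos=(-9,5), heading=315, pen down
FD 8.6: (-9,5) -> (-2.919,-1.081) [heading=315, draw]
FD 9.9: (-2.919,-1.081) -> (4.081,-8.081) [heading=315, draw]
BK 2.7: (4.081,-8.081) -> (2.172,-6.172) [heading=315, draw]
FD 3.3: (2.172,-6.172) -> (4.506,-8.506) [heading=315, draw]
Final: pos=(4.506,-8.506), heading=315, 4 segment(s) drawn
Segments drawn: 4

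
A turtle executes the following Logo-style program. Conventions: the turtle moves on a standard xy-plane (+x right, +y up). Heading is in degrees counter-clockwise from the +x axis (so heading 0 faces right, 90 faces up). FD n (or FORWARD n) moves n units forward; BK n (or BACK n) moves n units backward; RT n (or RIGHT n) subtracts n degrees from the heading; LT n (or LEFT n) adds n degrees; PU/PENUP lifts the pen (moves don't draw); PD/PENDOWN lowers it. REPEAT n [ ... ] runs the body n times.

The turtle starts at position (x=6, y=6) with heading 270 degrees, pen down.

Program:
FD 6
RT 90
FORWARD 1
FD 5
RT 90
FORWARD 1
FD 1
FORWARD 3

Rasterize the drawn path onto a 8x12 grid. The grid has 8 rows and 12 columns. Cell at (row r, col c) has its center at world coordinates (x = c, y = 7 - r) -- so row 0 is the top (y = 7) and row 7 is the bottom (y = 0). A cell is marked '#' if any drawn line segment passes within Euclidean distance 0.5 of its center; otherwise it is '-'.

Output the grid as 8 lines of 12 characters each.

Answer: ------------
------#-----
#-----#-----
#-----#-----
#-----#-----
#-----#-----
#-----#-----
#######-----

Derivation:
Segment 0: (6,6) -> (6,0)
Segment 1: (6,0) -> (5,0)
Segment 2: (5,0) -> (-0,0)
Segment 3: (-0,0) -> (-0,1)
Segment 4: (-0,1) -> (-0,2)
Segment 5: (-0,2) -> (-0,5)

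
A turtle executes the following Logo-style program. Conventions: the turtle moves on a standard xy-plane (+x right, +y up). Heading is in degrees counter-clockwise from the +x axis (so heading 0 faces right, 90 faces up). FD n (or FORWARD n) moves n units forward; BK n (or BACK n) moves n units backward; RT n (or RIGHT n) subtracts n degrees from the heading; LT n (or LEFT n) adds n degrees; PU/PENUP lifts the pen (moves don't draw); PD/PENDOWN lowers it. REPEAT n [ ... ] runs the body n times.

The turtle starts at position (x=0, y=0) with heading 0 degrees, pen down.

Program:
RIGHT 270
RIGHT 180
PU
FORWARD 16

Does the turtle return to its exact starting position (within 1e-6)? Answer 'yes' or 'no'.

Executing turtle program step by step:
Start: pos=(0,0), heading=0, pen down
RT 270: heading 0 -> 90
RT 180: heading 90 -> 270
PU: pen up
FD 16: (0,0) -> (0,-16) [heading=270, move]
Final: pos=(0,-16), heading=270, 0 segment(s) drawn

Start position: (0, 0)
Final position: (0, -16)
Distance = 16; >= 1e-6 -> NOT closed

Answer: no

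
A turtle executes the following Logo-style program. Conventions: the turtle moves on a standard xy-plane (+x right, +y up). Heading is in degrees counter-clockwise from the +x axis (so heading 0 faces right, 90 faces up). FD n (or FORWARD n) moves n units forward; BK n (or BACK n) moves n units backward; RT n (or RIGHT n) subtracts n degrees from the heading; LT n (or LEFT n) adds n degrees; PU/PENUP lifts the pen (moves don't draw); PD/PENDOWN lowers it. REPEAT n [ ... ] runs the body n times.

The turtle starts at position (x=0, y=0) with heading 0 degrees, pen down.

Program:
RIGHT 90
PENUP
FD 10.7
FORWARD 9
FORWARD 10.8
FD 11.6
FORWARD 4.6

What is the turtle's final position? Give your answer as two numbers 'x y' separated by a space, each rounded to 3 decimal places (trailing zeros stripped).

Answer: 0 -46.7

Derivation:
Executing turtle program step by step:
Start: pos=(0,0), heading=0, pen down
RT 90: heading 0 -> 270
PU: pen up
FD 10.7: (0,0) -> (0,-10.7) [heading=270, move]
FD 9: (0,-10.7) -> (0,-19.7) [heading=270, move]
FD 10.8: (0,-19.7) -> (0,-30.5) [heading=270, move]
FD 11.6: (0,-30.5) -> (0,-42.1) [heading=270, move]
FD 4.6: (0,-42.1) -> (0,-46.7) [heading=270, move]
Final: pos=(0,-46.7), heading=270, 0 segment(s) drawn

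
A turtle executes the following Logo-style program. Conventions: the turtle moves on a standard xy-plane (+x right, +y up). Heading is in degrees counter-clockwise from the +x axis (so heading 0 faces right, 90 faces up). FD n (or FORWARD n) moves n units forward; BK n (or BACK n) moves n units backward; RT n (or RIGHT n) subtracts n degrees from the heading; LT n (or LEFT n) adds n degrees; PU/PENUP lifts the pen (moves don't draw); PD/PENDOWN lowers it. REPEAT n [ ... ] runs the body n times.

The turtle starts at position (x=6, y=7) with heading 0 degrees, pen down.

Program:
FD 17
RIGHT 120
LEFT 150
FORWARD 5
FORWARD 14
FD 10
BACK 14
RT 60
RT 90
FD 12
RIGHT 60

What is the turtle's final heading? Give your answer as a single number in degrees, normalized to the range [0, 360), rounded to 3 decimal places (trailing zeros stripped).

Answer: 180

Derivation:
Executing turtle program step by step:
Start: pos=(6,7), heading=0, pen down
FD 17: (6,7) -> (23,7) [heading=0, draw]
RT 120: heading 0 -> 240
LT 150: heading 240 -> 30
FD 5: (23,7) -> (27.33,9.5) [heading=30, draw]
FD 14: (27.33,9.5) -> (39.454,16.5) [heading=30, draw]
FD 10: (39.454,16.5) -> (48.115,21.5) [heading=30, draw]
BK 14: (48.115,21.5) -> (35.99,14.5) [heading=30, draw]
RT 60: heading 30 -> 330
RT 90: heading 330 -> 240
FD 12: (35.99,14.5) -> (29.99,4.108) [heading=240, draw]
RT 60: heading 240 -> 180
Final: pos=(29.99,4.108), heading=180, 6 segment(s) drawn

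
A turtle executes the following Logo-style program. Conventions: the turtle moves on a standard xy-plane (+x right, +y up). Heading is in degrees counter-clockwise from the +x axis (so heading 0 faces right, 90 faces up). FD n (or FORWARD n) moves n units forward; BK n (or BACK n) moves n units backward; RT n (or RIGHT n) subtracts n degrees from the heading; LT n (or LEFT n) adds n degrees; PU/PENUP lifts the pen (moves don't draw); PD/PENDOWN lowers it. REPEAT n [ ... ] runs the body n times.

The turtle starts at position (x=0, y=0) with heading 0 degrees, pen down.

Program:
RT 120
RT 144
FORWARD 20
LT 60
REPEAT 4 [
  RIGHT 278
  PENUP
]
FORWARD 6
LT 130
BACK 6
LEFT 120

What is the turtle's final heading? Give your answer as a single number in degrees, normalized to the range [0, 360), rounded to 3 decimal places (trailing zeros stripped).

Executing turtle program step by step:
Start: pos=(0,0), heading=0, pen down
RT 120: heading 0 -> 240
RT 144: heading 240 -> 96
FD 20: (0,0) -> (-2.091,19.89) [heading=96, draw]
LT 60: heading 96 -> 156
REPEAT 4 [
  -- iteration 1/4 --
  RT 278: heading 156 -> 238
  PU: pen up
  -- iteration 2/4 --
  RT 278: heading 238 -> 320
  PU: pen up
  -- iteration 3/4 --
  RT 278: heading 320 -> 42
  PU: pen up
  -- iteration 4/4 --
  RT 278: heading 42 -> 124
  PU: pen up
]
FD 6: (-2.091,19.89) -> (-5.446,24.865) [heading=124, move]
LT 130: heading 124 -> 254
BK 6: (-5.446,24.865) -> (-3.792,30.632) [heading=254, move]
LT 120: heading 254 -> 14
Final: pos=(-3.792,30.632), heading=14, 1 segment(s) drawn

Answer: 14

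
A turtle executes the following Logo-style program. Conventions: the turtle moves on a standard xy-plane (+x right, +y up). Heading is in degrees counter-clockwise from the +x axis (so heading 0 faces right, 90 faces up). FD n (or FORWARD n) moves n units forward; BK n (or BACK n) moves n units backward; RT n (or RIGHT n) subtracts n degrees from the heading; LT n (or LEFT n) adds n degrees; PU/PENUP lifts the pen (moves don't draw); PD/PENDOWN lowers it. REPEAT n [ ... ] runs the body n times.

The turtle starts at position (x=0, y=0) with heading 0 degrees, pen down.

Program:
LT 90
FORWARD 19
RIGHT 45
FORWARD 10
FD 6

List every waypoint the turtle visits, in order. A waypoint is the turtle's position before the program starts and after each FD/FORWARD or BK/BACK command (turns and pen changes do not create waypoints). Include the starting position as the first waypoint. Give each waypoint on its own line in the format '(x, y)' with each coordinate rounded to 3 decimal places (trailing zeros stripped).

Answer: (0, 0)
(0, 19)
(7.071, 26.071)
(11.314, 30.314)

Derivation:
Executing turtle program step by step:
Start: pos=(0,0), heading=0, pen down
LT 90: heading 0 -> 90
FD 19: (0,0) -> (0,19) [heading=90, draw]
RT 45: heading 90 -> 45
FD 10: (0,19) -> (7.071,26.071) [heading=45, draw]
FD 6: (7.071,26.071) -> (11.314,30.314) [heading=45, draw]
Final: pos=(11.314,30.314), heading=45, 3 segment(s) drawn
Waypoints (4 total):
(0, 0)
(0, 19)
(7.071, 26.071)
(11.314, 30.314)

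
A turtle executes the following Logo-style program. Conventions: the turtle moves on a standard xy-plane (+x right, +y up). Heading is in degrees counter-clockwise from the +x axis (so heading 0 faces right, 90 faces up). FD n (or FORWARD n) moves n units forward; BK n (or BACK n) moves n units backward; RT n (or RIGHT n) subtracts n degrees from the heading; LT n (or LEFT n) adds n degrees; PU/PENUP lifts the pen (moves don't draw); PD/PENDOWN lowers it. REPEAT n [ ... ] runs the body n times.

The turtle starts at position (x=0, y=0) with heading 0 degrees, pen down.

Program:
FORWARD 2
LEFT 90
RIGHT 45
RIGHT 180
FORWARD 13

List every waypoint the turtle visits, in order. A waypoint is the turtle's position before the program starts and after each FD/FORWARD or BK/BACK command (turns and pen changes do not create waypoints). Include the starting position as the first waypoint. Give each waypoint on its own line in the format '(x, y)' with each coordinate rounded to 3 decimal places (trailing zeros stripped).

Executing turtle program step by step:
Start: pos=(0,0), heading=0, pen down
FD 2: (0,0) -> (2,0) [heading=0, draw]
LT 90: heading 0 -> 90
RT 45: heading 90 -> 45
RT 180: heading 45 -> 225
FD 13: (2,0) -> (-7.192,-9.192) [heading=225, draw]
Final: pos=(-7.192,-9.192), heading=225, 2 segment(s) drawn
Waypoints (3 total):
(0, 0)
(2, 0)
(-7.192, -9.192)

Answer: (0, 0)
(2, 0)
(-7.192, -9.192)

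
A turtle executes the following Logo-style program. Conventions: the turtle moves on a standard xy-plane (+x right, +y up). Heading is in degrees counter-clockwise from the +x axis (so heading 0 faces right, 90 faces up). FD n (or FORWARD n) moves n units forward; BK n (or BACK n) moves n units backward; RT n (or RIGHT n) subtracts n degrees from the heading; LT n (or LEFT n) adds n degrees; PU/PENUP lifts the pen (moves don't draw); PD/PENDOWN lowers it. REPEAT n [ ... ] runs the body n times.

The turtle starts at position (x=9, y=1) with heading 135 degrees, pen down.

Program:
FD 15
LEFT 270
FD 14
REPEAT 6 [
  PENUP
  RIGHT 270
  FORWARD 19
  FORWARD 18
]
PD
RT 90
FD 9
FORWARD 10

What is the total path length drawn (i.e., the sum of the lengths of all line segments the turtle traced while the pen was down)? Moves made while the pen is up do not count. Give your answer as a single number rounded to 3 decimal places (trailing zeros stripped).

Answer: 48

Derivation:
Executing turtle program step by step:
Start: pos=(9,1), heading=135, pen down
FD 15: (9,1) -> (-1.607,11.607) [heading=135, draw]
LT 270: heading 135 -> 45
FD 14: (-1.607,11.607) -> (8.293,21.506) [heading=45, draw]
REPEAT 6 [
  -- iteration 1/6 --
  PU: pen up
  RT 270: heading 45 -> 135
  FD 19: (8.293,21.506) -> (-5.142,34.941) [heading=135, move]
  FD 18: (-5.142,34.941) -> (-17.87,47.669) [heading=135, move]
  -- iteration 2/6 --
  PU: pen up
  RT 270: heading 135 -> 225
  FD 19: (-17.87,47.669) -> (-31.305,34.234) [heading=225, move]
  FD 18: (-31.305,34.234) -> (-44.033,21.506) [heading=225, move]
  -- iteration 3/6 --
  PU: pen up
  RT 270: heading 225 -> 315
  FD 19: (-44.033,21.506) -> (-30.598,8.071) [heading=315, move]
  FD 18: (-30.598,8.071) -> (-17.87,-4.657) [heading=315, move]
  -- iteration 4/6 --
  PU: pen up
  RT 270: heading 315 -> 45
  FD 19: (-17.87,-4.657) -> (-4.435,8.778) [heading=45, move]
  FD 18: (-4.435,8.778) -> (8.293,21.506) [heading=45, move]
  -- iteration 5/6 --
  PU: pen up
  RT 270: heading 45 -> 135
  FD 19: (8.293,21.506) -> (-5.142,34.941) [heading=135, move]
  FD 18: (-5.142,34.941) -> (-17.87,47.669) [heading=135, move]
  -- iteration 6/6 --
  PU: pen up
  RT 270: heading 135 -> 225
  FD 19: (-17.87,47.669) -> (-31.305,34.234) [heading=225, move]
  FD 18: (-31.305,34.234) -> (-44.033,21.506) [heading=225, move]
]
PD: pen down
RT 90: heading 225 -> 135
FD 9: (-44.033,21.506) -> (-50.397,27.87) [heading=135, draw]
FD 10: (-50.397,27.87) -> (-57.468,34.941) [heading=135, draw]
Final: pos=(-57.468,34.941), heading=135, 4 segment(s) drawn

Segment lengths:
  seg 1: (9,1) -> (-1.607,11.607), length = 15
  seg 2: (-1.607,11.607) -> (8.293,21.506), length = 14
  seg 3: (-44.033,21.506) -> (-50.397,27.87), length = 9
  seg 4: (-50.397,27.87) -> (-57.468,34.941), length = 10
Total = 48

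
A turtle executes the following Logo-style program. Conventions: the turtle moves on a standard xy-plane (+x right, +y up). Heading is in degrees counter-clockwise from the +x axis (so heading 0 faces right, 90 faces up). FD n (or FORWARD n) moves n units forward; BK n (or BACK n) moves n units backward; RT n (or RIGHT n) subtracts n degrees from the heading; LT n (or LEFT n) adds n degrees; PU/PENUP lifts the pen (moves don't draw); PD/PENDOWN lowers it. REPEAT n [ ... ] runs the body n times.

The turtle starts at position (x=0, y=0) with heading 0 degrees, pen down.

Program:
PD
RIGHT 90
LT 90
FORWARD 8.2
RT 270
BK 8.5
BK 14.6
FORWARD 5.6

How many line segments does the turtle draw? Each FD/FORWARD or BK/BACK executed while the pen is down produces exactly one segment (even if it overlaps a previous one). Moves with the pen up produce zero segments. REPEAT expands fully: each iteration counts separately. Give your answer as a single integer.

Answer: 4

Derivation:
Executing turtle program step by step:
Start: pos=(0,0), heading=0, pen down
PD: pen down
RT 90: heading 0 -> 270
LT 90: heading 270 -> 0
FD 8.2: (0,0) -> (8.2,0) [heading=0, draw]
RT 270: heading 0 -> 90
BK 8.5: (8.2,0) -> (8.2,-8.5) [heading=90, draw]
BK 14.6: (8.2,-8.5) -> (8.2,-23.1) [heading=90, draw]
FD 5.6: (8.2,-23.1) -> (8.2,-17.5) [heading=90, draw]
Final: pos=(8.2,-17.5), heading=90, 4 segment(s) drawn
Segments drawn: 4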